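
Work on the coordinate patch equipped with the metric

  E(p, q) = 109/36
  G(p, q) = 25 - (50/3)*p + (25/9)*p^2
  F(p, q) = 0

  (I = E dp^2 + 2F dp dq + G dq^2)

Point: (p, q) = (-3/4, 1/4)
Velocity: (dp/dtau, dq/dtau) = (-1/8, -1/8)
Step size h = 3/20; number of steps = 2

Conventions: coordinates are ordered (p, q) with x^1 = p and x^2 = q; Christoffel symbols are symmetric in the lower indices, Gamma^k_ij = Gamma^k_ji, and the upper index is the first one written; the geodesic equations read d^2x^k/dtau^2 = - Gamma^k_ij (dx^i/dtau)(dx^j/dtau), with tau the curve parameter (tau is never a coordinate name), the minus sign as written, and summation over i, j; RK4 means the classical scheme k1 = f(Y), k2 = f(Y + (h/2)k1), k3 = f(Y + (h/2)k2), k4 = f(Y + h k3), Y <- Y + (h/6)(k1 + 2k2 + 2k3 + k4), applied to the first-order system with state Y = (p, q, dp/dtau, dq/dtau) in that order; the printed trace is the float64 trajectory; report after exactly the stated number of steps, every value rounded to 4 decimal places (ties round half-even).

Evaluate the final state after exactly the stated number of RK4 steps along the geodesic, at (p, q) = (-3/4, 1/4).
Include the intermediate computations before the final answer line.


f(Y) = (dp/dtau, dq/dtau, -Gamma^p_ij Y'^i Y'^j, -Gamma^q_ij Y'^i Y'^j) with the Gammas evaluated at the stage position; h = 0.150000; intermediate values shown to 6 dp
step 0: p = -0.7500, q = 0.2500, dp/dtau = -0.1250, dq/dtau = -0.1250
step 1:
  k1: at (p, q) = (-0.750000, 0.250000), (dp/dtau, dq/dtau) = (-0.125000, -0.125000); Gamma_ppp = 0.000000, Gamma_ppq = 0.000000, Gamma_pqq = 3.440367, Gamma_qpp = 0.000000, Gamma_qpq = -0.266667, Gamma_qqq = 0.000000; k1 = (-0.125000, -0.125000, -0.053756, 0.008333)
  k2: at (p, q) = (-0.759375, 0.240625), (dp/dtau, dq/dtau) = (-0.129032, -0.124375); Gamma_ppp = 0.000000, Gamma_ppq = 0.000000, Gamma_pqq = 3.448968, Gamma_qpp = 0.000000, Gamma_qpq = -0.266002, Gamma_qqq = 0.000000; k2 = (-0.129032, -0.124375, -0.053353, 0.008538)
  k3: at (p, q) = (-0.759677, 0.240672), (dp/dtau, dq/dtau) = (-0.129001, -0.124360); Gamma_ppp = 0.000000, Gamma_ppq = 0.000000, Gamma_pqq = 3.449245, Gamma_qpp = 0.000000, Gamma_qpq = -0.265980, Gamma_qqq = 0.000000; k3 = (-0.129001, -0.124360, -0.053344, 0.008534)
  k4: at (p, q) = (-0.769350, 0.231346), (dp/dtau, dq/dtau) = (-0.133002, -0.123720); Gamma_ppp = 0.000000, Gamma_ppq = 0.000000, Gamma_pqq = 3.458119, Gamma_qpp = 0.000000, Gamma_qpq = -0.265298, Gamma_qqq = 0.000000; k4 = (-0.133002, -0.123720, -0.052932, 0.008731)
  Y <- Y + (h/6)(k1 + 2k2 + 2k3 + k4): p = -0.7694, q = 0.2313, dp/dtau = -0.1330, dq/dtau = -0.1237
step 2:
  k1: at (p, q) = (-0.769352, 0.231345), (dp/dtau, dq/dtau) = (-0.133002, -0.123720); Gamma_ppp = 0.000000, Gamma_ppq = 0.000000, Gamma_pqq = 3.458121, Gamma_qpp = 0.000000, Gamma_qpq = -0.265298, Gamma_qqq = 0.000000; k1 = (-0.133002, -0.123720, -0.052932, 0.008731)
  k2: at (p, q) = (-0.779327, 0.222066), (dp/dtau, dq/dtau) = (-0.136972, -0.123065); Gamma_ppp = 0.000000, Gamma_ppq = 0.000000, Gamma_pqq = 3.467272, Gamma_qpp = 0.000000, Gamma_qpq = -0.264597, Gamma_qqq = 0.000000; k2 = (-0.136972, -0.123065, -0.052512, 0.008920)
  k3: at (p, q) = (-0.779625, 0.222115), (dp/dtau, dq/dtau) = (-0.136940, -0.123051); Gamma_ppp = 0.000000, Gamma_ppq = 0.000000, Gamma_pqq = 3.467545, Gamma_qpp = 0.000000, Gamma_qpq = -0.264577, Gamma_qqq = 0.000000; k3 = (-0.136940, -0.123051, -0.052504, 0.008917)
  k4: at (p, q) = (-0.789893, 0.212888), (dp/dtau, dq/dtau) = (-0.140878, -0.122382); Gamma_ppp = 0.000000, Gamma_ppq = 0.000000, Gamma_pqq = 3.476966, Gamma_qpp = 0.000000, Gamma_qpq = -0.263860, Gamma_qqq = 0.000000; k4 = (-0.140878, -0.122382, -0.052076, 0.009098)
  Y <- Y + (h/6)(k1 + 2k2 + 2k3 + k4): p = -0.7899, q = 0.2129, dp/dtau = -0.1409, dq/dtau = -0.1224

Answer: p = -0.7899, q = 0.2129, dp/dtau = -0.1409, dq/dtau = -0.1224


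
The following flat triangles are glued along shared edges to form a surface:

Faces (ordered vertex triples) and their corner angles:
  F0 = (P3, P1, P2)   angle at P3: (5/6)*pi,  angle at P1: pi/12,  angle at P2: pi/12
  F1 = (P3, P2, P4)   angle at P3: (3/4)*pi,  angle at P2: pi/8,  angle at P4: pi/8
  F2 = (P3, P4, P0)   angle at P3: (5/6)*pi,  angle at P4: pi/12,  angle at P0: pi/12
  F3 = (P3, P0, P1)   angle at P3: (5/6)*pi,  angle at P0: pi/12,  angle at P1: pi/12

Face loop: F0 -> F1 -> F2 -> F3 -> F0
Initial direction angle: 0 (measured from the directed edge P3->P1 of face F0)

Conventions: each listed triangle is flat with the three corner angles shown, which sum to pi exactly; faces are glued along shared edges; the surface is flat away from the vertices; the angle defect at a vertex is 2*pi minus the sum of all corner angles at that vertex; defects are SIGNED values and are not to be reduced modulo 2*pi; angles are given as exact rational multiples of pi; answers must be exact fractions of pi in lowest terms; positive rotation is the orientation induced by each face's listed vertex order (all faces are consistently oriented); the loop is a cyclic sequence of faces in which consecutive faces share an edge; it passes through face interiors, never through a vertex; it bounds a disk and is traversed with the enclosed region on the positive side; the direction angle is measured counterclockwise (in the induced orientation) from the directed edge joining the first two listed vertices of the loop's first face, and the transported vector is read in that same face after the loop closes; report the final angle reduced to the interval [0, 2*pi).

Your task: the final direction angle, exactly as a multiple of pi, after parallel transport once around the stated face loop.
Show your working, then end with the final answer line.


enclosed vertex P3: corner angles sum to (13/4)*pi, defect = 2*pi - (13/4)*pi = (-5/4)*pi
the final direction is the initial angle plus the enclosed defects, taken mod 2*pi in the induced orientation
final angle = 0 - (5/4)*pi = (3/4)*pi (mod 2*pi)

Answer: final direction angle = (3/4)*pi


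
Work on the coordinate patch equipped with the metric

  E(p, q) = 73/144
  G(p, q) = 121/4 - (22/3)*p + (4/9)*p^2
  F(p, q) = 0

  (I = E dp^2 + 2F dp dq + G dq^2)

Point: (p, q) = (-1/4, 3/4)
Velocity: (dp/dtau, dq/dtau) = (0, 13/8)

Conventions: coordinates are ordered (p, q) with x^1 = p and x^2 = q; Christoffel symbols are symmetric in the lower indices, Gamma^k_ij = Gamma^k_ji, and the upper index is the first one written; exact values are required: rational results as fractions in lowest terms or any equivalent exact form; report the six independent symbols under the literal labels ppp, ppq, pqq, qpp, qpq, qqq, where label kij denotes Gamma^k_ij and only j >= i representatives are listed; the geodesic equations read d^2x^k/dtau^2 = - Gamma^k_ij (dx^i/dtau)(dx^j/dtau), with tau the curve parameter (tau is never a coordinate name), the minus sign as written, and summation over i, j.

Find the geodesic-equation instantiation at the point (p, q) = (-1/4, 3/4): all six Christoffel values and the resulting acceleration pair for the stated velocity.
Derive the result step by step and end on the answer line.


E = 73/144, F = 0, G = 289/9 at the point
E_p = 0, E_q = 0, F_p = 0, F_q = 0, G_p = -68/9, G_q = 0
EG - F^2 = 21097/1296;  g^inv = (1296/21097) * [[289/9, 0], [0, 73/144]]
first-kind symbols [ij,l] = (1/2)(d_i g_jl + d_j g_il - d_l g_ij): [pp,p] = E_p/2 = 0, [pp,q] = F_p - E_q/2 = 0, [pq,p] = E_q/2 = 0, [pq,q] = G_p/2 = -34/9, [qq,p] = F_q - G_p/2 = 34/9, [qq,q] = G_q/2 = 0
Gamma^p_ij = (G*[ij,p] - F*[ij,q])/(EG - F^2), Gamma^q_ij = (E*[ij,q] - F*[ij,p])/(EG - F^2)
Gamma_ppp = 0, Gamma_ppq = 0, Gamma_pqq = 544/73, Gamma_qpp = 0, Gamma_qpq = -2/17, Gamma_qqq = 0
d^2p/dtau^2 = -(Gamma_ppp*(0)^2 + 2*Gamma_ppq*(0)*(13/8) + Gamma_pqq*(13/8)^2) = -2873/146
d^2q/dtau^2 = -(Gamma_qpp*(0)^2 + 2*Gamma_qpq*(0)*(13/8) + Gamma_qqq*(13/8)^2) = 0

Answer: Gamma_ppp = 0, Gamma_ppq = 0, Gamma_pqq = 544/73, Gamma_qpp = 0, Gamma_qpq = -2/17, Gamma_qqq = 0; accelerations (d^2p/dtau^2, d^2q/dtau^2) = (-2873/146, 0)


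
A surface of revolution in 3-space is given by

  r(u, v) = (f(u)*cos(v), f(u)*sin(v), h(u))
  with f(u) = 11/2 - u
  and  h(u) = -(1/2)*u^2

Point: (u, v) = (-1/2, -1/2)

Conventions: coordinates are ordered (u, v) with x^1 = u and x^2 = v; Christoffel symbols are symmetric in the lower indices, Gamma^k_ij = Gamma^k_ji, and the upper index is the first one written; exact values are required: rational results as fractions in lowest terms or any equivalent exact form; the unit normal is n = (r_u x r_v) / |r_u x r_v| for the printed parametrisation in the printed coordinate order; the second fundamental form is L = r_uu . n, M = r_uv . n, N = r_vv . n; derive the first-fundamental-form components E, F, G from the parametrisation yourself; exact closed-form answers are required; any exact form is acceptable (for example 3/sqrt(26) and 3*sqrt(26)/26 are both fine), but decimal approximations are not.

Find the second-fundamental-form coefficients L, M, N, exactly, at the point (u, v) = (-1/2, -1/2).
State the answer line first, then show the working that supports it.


Answer: L = 2*sqrt(5)/5, M = 0, N = 6*sqrt(5)/5

f = 6, f' = -1, f'' = 0, h' = 1/2, h'' = -1
E = 5/4, F = 0, G = 36; answer radicand W^2 = 5/4
unnormalised second-form numerators: l = 1, m = 0, n = 3; L = l/sqrt(5/4), and similarly M = m/sqrt(W^2), N = n/sqrt(W^2)


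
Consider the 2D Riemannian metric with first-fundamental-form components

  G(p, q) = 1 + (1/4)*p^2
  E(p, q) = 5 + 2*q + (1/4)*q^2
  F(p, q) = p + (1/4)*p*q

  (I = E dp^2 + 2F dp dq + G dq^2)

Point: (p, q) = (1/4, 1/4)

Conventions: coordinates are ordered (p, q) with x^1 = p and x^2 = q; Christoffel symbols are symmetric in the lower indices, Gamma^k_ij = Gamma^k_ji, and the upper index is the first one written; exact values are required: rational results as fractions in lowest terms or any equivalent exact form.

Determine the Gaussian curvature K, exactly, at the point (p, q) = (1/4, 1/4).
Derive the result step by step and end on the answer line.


E = 353/64, F = 17/64, G = 65/64, EG - F^2 = 177/32 at the point
E_p = 0, E_q = 17/8, F_p = 17/16, F_q = 1/16, G_p = 1/8, G_q = 0
E_qq = 1/2, F_pq = 1/4, G_pp = 1/2
K follows from Brioschi's formula, (det M1 - det M2)/(EG - F^2)^2.
M1 = [[-E_qq/2 + F_pq - G_pp/2, E_p/2, F_p - E_q/2], [F_q - G_p/2, E, F], [G_q/2, F, G]] = [[-1/4, 0, 0], [0, 353/64, 17/64], [0, 17/64, 65/64]]; det M1 = -177/128
M2 = [[0, E_q/2, G_p/2], [E_q/2, E, F], [G_p/2, F, G]] = [[0, 17/16, 1/16], [17/16, 353/64, 17/64], [1/16, 17/64, 65/64]]; det M2 = -145/128
det M1 - det M2 = -1/4; K = -1/4 / (177/32)^2 = -256/31329

Answer: K = -256/31329


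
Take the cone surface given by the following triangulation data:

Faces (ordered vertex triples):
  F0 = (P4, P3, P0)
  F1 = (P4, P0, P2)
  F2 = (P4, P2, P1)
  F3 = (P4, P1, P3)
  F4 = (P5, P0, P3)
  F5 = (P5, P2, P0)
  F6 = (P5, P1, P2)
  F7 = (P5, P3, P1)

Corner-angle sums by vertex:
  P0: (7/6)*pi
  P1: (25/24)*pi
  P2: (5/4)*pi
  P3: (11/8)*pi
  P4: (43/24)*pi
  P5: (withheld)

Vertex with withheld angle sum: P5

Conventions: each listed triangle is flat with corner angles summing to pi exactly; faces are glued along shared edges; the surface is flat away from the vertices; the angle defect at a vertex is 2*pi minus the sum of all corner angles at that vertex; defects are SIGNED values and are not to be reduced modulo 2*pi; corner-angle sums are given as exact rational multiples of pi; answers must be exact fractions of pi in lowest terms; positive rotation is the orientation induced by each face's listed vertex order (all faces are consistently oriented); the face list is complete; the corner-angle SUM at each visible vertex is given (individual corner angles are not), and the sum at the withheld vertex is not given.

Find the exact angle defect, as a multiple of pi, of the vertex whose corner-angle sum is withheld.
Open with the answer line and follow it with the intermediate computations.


Answer: defect(P5) = (5/8)*pi

V = 6, E = 12, F = 8; chi = V - E + F = 2
Gauss-Bonnet: total defect = 2*pi*chi = 4*pi; visible defects sum to (27/8)*pi


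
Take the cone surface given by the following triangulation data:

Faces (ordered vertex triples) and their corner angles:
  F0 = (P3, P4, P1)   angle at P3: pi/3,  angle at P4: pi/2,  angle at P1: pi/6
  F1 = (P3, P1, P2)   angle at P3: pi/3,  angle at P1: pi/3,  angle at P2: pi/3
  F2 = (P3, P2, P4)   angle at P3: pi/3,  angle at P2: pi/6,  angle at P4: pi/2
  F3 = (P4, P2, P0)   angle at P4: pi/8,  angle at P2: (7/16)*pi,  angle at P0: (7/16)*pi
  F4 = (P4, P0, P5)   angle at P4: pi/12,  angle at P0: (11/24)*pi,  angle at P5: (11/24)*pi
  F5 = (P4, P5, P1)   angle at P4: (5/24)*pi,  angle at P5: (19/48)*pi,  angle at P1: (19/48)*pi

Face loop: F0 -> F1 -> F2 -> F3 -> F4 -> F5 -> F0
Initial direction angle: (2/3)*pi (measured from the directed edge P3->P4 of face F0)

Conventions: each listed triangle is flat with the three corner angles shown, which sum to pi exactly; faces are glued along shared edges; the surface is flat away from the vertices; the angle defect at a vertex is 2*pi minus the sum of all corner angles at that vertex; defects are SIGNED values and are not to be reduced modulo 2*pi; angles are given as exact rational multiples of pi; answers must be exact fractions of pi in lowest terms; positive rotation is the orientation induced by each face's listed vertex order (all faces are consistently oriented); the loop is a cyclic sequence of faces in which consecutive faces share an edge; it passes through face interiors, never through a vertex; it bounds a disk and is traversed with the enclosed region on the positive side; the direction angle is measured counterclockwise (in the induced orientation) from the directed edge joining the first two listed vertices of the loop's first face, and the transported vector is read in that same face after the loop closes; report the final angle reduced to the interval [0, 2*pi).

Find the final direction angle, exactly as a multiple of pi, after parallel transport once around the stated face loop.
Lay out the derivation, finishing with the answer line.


enclosed vertex P3: corner angles sum to pi, defect = 2*pi - pi = pi
enclosed vertex P4: corner angles sum to (17/12)*pi, defect = 2*pi - (17/12)*pi = (7/12)*pi
the final direction is the initial angle plus the enclosed defects, taken mod 2*pi in the induced orientation
final angle = (2/3)*pi + (19/12)*pi = pi/4 (mod 2*pi)

Answer: final direction angle = pi/4


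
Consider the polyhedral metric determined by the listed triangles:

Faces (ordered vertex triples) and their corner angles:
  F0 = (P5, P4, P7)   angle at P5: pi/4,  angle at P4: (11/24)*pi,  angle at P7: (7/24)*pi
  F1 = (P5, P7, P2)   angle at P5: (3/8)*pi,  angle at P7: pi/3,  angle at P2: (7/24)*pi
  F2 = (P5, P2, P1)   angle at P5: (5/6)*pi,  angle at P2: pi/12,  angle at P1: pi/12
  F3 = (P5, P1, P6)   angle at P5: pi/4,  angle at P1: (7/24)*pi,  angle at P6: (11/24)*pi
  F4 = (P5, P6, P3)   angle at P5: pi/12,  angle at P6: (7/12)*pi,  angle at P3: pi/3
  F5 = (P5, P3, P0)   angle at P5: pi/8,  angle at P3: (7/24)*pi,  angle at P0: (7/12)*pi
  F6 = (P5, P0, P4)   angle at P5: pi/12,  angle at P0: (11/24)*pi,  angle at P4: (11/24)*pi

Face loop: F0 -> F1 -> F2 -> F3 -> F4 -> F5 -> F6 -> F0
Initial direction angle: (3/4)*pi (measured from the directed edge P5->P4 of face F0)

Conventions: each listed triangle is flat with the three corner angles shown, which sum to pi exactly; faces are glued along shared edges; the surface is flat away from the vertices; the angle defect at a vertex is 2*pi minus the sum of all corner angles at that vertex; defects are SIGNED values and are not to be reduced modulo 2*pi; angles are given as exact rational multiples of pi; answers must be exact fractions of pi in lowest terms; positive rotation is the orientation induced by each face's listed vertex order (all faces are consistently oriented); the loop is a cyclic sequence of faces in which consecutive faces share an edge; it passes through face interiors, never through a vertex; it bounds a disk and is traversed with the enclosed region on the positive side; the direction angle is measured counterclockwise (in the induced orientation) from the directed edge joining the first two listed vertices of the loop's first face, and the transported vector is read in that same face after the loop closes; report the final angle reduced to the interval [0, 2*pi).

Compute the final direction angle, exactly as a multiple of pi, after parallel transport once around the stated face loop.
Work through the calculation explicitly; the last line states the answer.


enclosed vertex P5: corner angles sum to 2*pi, defect = 2*pi - 2*pi = 0
by Gauss-Bonnet the loop rotates the vector by the enclosed defect sum (positive orientation, mod 2*pi)
final angle = (3/4)*pi + 0 = (3/4)*pi (mod 2*pi)

Answer: final direction angle = (3/4)*pi


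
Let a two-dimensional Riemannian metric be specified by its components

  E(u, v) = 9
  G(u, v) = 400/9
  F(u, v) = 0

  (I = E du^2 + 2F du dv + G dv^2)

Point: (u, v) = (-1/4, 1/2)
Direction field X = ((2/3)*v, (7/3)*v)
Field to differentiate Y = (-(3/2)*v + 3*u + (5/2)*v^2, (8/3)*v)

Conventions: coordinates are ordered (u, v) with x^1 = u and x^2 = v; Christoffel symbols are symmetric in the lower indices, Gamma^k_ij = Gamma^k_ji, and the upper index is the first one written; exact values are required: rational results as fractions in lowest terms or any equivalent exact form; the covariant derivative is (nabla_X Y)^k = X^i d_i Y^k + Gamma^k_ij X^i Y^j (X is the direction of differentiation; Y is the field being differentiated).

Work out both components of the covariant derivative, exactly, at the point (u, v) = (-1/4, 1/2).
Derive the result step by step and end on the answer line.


E = 9, F = 0, G = 400/9 at the point
E_u = 0, E_v = 0, F_u = 0, F_v = 0, G_u = 0, G_v = 0
EG - F^2 = 400;  g^inv = (1/400) * [[400/9, 0], [0, 9]]
first-kind symbols [ij,l] = (1/2)(d_i g_jl + d_j g_il - d_l g_ij): [uu,u] = E_u/2 = 0, [uu,v] = F_u - E_v/2 = 0, [uv,u] = E_v/2 = 0, [uv,v] = G_u/2 = 0, [vv,u] = F_v - G_u/2 = 0, [vv,v] = G_v/2 = 0
Gamma^u_ij = (G*[ij,u] - F*[ij,v])/(EG - F^2), Gamma^v_ij = (E*[ij,v] - F*[ij,u])/(EG - F^2)
Gamma_uuu = 0, Gamma_uuv = 0, Gamma_uvv = 0, Gamma_vuu = 0, Gamma_vuv = 0, Gamma_vvv = 0
X = (1/3, 7/6), Y = (-7/8, 4/3) at the point

Answer: (nabla_X Y)^u = 13/6, (nabla_X Y)^v = 28/9


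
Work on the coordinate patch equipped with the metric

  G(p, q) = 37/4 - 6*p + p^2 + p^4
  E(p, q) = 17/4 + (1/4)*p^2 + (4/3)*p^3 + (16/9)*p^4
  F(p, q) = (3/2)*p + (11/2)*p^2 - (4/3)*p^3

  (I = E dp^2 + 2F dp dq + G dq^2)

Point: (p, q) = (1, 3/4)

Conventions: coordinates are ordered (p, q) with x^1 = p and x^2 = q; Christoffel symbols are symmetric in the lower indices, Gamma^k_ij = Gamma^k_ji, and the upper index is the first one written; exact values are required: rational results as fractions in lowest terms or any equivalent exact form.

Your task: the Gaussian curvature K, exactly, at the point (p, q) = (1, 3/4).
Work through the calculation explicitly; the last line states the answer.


E = 137/18, F = 17/3, G = 21/4, EG - F^2 = 565/72 at the point
E_p = 209/18, E_q = 0, F_p = 17/2, F_q = 0, G_p = 0, G_q = 0
E_qq = 0, F_pq = 0, G_pp = 14
The intrinsic route: Brioschi's K = (det M1 - det M2)/(EG - F^2)^2.
M1 = [[-E_qq/2 + F_pq - G_pp/2, E_p/2, F_p - E_q/2], [F_q - G_p/2, E, F], [G_q/2, F, G]] = [[-7, 209/36, 17/2], [0, 137/18, 17/3], [0, 17/3, 21/4]]; det M1 = -3955/72
M2 = [[0, E_q/2, G_p/2], [E_q/2, E, F], [G_p/2, F, G]] = [[0, 0, 0], [0, 137/18, 17/3], [0, 17/3, 21/4]]; det M2 = 0
det M1 - det M2 = -3955/72; K = -3955/72 / (565/72)^2 = -504/565

Answer: K = -504/565


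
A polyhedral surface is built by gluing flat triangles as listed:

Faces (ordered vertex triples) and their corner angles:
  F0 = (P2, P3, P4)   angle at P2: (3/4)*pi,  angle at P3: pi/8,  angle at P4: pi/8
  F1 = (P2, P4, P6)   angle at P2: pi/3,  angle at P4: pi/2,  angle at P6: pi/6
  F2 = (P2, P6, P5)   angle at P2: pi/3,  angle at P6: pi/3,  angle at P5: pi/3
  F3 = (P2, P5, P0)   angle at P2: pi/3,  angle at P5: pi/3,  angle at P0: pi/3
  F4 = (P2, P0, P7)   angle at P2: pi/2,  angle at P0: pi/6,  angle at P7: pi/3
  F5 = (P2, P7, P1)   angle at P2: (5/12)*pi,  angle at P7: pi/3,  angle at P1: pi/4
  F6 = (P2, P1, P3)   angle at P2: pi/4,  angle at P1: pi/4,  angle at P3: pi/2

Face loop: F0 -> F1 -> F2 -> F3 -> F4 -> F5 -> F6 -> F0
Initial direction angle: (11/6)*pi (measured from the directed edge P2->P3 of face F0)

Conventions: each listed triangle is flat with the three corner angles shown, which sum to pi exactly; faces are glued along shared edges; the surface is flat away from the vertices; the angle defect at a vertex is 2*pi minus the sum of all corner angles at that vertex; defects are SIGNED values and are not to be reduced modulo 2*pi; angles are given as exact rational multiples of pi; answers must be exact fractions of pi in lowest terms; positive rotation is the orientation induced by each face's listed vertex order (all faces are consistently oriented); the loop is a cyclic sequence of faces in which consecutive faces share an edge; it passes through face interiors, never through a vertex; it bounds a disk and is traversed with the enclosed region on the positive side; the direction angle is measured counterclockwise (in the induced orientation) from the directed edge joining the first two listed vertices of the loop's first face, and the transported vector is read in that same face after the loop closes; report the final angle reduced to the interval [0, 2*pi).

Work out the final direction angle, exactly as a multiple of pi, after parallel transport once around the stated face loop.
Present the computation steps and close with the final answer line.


enclosed vertex P2: corner angles sum to (35/12)*pi, defect = 2*pi - (35/12)*pi = (-11/12)*pi
final direction = starting direction + enclosed defect total, reduced mod 2*pi (induced orientation)
final angle = (11/6)*pi - (11/12)*pi = (11/12)*pi (mod 2*pi)

Answer: final direction angle = (11/12)*pi


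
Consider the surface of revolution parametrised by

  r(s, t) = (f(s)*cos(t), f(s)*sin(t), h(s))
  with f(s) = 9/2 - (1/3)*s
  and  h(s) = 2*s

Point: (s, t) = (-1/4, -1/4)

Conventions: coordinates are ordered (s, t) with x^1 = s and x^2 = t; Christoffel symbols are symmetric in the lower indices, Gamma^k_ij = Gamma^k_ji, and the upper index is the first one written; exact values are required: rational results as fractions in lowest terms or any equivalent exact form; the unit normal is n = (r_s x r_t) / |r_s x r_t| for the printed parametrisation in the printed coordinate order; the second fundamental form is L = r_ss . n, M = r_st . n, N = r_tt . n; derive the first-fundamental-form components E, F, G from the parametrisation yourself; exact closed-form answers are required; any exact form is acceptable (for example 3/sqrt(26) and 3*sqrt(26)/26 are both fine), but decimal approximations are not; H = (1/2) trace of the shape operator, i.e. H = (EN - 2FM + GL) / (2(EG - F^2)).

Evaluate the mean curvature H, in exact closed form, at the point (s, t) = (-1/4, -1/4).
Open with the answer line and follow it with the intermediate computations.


Answer: H = 36*sqrt(37)/2035

f = 55/12, f' = -1/3, f'' = 0, h' = 2, h'' = 0
E = 37/9, F = 0, G = 3025/144; answer radicand W^2 = 37/9
unnormalised second-form numerators: l = 0, m = 0, n = 55/6; L = l/sqrt(37/9), and similarly M = m/sqrt(W^2), N = n/sqrt(W^2)
H = (E*n - 2*F*m + G*l) / (2*(EG - F^2)*sqrt(W^2)); E*n - 2*F*m + G*l = 2035/54, EG - F^2 = 111925/1296, so H = (12/55)/sqrt(37/9)


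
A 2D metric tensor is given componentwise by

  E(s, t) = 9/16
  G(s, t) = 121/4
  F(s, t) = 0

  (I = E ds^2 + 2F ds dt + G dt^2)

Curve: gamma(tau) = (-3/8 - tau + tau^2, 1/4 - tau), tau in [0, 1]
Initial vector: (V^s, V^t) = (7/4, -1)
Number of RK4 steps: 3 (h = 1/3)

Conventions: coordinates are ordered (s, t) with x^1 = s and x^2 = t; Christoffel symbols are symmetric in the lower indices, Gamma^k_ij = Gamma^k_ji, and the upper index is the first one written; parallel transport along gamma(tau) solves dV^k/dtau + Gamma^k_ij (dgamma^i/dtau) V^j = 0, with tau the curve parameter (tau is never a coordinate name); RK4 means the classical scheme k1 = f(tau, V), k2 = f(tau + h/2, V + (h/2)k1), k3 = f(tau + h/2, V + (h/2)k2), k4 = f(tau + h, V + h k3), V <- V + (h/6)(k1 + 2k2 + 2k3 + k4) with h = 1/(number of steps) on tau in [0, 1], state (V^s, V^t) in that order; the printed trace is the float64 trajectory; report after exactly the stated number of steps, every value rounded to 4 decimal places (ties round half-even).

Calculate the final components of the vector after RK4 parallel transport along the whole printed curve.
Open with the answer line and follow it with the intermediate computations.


Answer: V^s = 1.7500, V^t = -1.0000

gamma'(tau) = (-1 + 2*tau, -1); f(tau, V)^k = -Gamma^k_ij(gamma(tau)) gamma'^i(tau) V^j; h = 1/3; intermediate values shown to 6 dp
curve data and Christoffel symbols at the stage parameters:
  tau = 0.000000: gamma = (-0.375000, 0.250000), gamma' = (-1.000000, -1.000000); Gamma_sss = 0.000000, Gamma_sst = 0.000000, Gamma_stt = 0.000000, Gamma_tss = 0.000000, Gamma_tst = 0.000000, Gamma_ttt = 0.000000
  tau = 0.166667: gamma = (-0.513889, 0.083333), gamma' = (-0.666667, -1.000000); Gamma_sss = 0.000000, Gamma_sst = 0.000000, Gamma_stt = 0.000000, Gamma_tss = 0.000000, Gamma_tst = 0.000000, Gamma_ttt = 0.000000
  tau = 0.333333: gamma = (-0.597222, -0.083333), gamma' = (-0.333333, -1.000000); Gamma_sss = 0.000000, Gamma_sst = 0.000000, Gamma_stt = 0.000000, Gamma_tss = 0.000000, Gamma_tst = 0.000000, Gamma_ttt = 0.000000
  tau = 0.500000: gamma = (-0.625000, -0.250000), gamma' = (0.000000, -1.000000); Gamma_sss = 0.000000, Gamma_sst = 0.000000, Gamma_stt = 0.000000, Gamma_tss = 0.000000, Gamma_tst = 0.000000, Gamma_ttt = 0.000000
  tau = 0.666667: gamma = (-0.597222, -0.416667), gamma' = (0.333333, -1.000000); Gamma_sss = 0.000000, Gamma_sst = 0.000000, Gamma_stt = 0.000000, Gamma_tss = 0.000000, Gamma_tst = 0.000000, Gamma_ttt = 0.000000
  tau = 0.833333: gamma = (-0.513889, -0.583333), gamma' = (0.666667, -1.000000); Gamma_sss = 0.000000, Gamma_sst = 0.000000, Gamma_stt = 0.000000, Gamma_tss = 0.000000, Gamma_tst = 0.000000, Gamma_ttt = 0.000000
  tau = 1.000000: gamma = (-0.375000, -0.750000), gamma' = (1.000000, -1.000000); Gamma_sss = 0.000000, Gamma_sst = 0.000000, Gamma_stt = 0.000000, Gamma_tss = 0.000000, Gamma_tst = 0.000000, Gamma_ttt = 0.000000
step 0: V^s = 1.7500, V^t = -1.0000
step 1: k1 = (0.000000, 0.000000), k2 = (0.000000, 0.000000), k3 = (0.000000, 0.000000), k4 = (0.000000, 0.000000); V <- V + (h/6)(k1 + 2k2 + 2k3 + k4): V^s = 1.7500, V^t = -1.0000
step 2: k1 = (0.000000, 0.000000), k2 = (0.000000, 0.000000), k3 = (0.000000, 0.000000), k4 = (0.000000, 0.000000); V <- V + (h/6)(k1 + 2k2 + 2k3 + k4): V^s = 1.7500, V^t = -1.0000
step 3: k1 = (0.000000, 0.000000), k2 = (0.000000, 0.000000), k3 = (0.000000, 0.000000), k4 = (0.000000, 0.000000); V <- V + (h/6)(k1 + 2k2 + 2k3 + k4): V^s = 1.7500, V^t = -1.0000


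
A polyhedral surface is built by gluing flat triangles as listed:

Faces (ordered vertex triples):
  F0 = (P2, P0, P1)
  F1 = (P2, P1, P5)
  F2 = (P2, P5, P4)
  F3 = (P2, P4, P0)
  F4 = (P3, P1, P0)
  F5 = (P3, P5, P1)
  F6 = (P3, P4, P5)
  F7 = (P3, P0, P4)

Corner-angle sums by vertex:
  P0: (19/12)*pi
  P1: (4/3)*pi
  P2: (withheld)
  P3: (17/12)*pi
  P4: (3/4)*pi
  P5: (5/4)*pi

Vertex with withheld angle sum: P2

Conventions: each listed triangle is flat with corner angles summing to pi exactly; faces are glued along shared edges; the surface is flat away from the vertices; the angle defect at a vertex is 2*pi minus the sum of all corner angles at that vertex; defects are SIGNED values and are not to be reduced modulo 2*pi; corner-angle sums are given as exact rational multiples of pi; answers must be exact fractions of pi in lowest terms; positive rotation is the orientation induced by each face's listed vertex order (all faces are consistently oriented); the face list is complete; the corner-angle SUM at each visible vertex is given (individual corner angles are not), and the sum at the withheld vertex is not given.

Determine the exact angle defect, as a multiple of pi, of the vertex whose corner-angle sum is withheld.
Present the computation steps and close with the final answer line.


V = 6, E = 12, F = 8; chi = V - E + F = 2
Gauss-Bonnet: total defect = 2*pi*chi = 4*pi; visible defects sum to (11/3)*pi

Answer: defect(P2) = pi/3


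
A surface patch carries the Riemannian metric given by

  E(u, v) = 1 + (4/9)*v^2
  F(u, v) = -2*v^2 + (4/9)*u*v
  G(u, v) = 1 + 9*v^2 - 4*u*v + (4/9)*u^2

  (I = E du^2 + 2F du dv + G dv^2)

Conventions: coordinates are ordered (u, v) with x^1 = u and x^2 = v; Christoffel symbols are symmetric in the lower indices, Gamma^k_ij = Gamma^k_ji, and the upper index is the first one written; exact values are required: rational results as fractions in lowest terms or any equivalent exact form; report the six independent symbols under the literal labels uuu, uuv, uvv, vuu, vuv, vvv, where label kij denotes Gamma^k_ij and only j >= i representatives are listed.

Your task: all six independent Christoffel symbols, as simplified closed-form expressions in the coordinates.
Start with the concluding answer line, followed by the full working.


Answer: Gamma_uuu = 0, Gamma_uuv = 4*v/(4*u^2 - 36*u*v + 85*v^2 + 9), Gamma_uvv = -18*v/(4*u^2 - 36*u*v + 85*v^2 + 9), Gamma_vuu = 0, Gamma_vuv = (4*u - 18*v)/(4*u^2 - 36*u*v + 85*v^2 + 9), Gamma_vvv = (-18*u + 81*v)/(4*u^2 - 36*u*v + 85*v^2 + 9)

E = 1 + (4/9)*v^2; F = -2*v^2 + (4/9)*u*v; G = 1 + 9*v^2 - 4*u*v + (4/9)*u^2
Gamma^k_ij = (1/2) g^{kl} (d_i g_jl + d_j g_il - d_l g_ij), with g^inv = (1/(EG-F^2)) [[G, -F], [-F, E]]
first partials: E_u = 0, E_v = (8/9)*v, F_u = (4/9)*v, F_v = -4*v + (4/9)*u, G_u = -4*v + (8/9)*u, G_v = 18*v - 4*u
D = EG - F^2 = 1 + (85/9)*v^2 - 4*u*v + (4/9)*u^2
expanded: Gamma^u_uu = (G E_u - 2F F_u + F E_v)/(2D), Gamma^u_uv = (G E_v - F G_u)/(2D), Gamma^u_vv = (2G F_v - G G_u - F G_v)/(2D), Gamma^v_uu = (2E F_u - E E_v - F E_u)/(2D), Gamma^v_uv = (E G_u - F E_v)/(2D), Gamma^v_vv = (E G_v - 2F F_v + F G_u)/(2D); substitute and cancel common factors


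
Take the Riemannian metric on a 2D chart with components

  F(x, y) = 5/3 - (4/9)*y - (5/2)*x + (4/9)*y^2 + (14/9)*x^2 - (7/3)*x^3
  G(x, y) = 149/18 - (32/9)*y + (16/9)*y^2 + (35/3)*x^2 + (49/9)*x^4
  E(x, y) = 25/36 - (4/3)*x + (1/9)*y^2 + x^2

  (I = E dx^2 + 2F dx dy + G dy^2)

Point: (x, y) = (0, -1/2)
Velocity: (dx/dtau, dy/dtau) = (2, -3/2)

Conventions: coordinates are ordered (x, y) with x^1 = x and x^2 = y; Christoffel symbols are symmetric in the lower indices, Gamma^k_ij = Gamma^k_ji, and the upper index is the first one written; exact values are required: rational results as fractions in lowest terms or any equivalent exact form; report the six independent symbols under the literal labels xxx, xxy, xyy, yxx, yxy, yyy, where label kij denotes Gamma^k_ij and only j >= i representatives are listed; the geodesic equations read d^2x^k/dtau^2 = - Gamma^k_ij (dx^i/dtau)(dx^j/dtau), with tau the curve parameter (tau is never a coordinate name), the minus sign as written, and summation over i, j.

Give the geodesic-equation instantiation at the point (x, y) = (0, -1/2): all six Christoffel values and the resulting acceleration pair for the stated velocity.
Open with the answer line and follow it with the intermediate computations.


Answer: Gamma_xxx = -76/129, Gamma_xxy = -7/43, Gamma_xyy = -48/43, Gamma_yxx = -140/1161, Gamma_yxy = 4/129, Gamma_yyy = -16/387; accelerations (d^2x/dtau^2, d^2y/dtau^2) = (502/129, 884/1161)

E = 13/18, F = 2, G = 21/2 at the point
E_x = -4/3, E_y = -1/9, F_x = -5/2, F_y = -8/9, G_x = 0, G_y = -16/3
EG - F^2 = 43/12;  g^inv = (12/43) * [[21/2, -2], [-2, 13/18]]
first-kind symbols [ij,l] = (1/2)(d_i g_jl + d_j g_il - d_l g_ij): [xx,x] = E_x/2 = -2/3, [xx,y] = F_x - E_y/2 = -22/9, [xy,x] = E_y/2 = -1/18, [xy,y] = G_x/2 = 0, [yy,x] = F_y - G_x/2 = -8/9, [yy,y] = G_y/2 = -8/3
Gamma^x_ij = (G*[ij,x] - F*[ij,y])/(EG - F^2), Gamma^y_ij = (E*[ij,y] - F*[ij,x])/(EG - F^2)
Gamma_xxx = -76/129, Gamma_xxy = -7/43, Gamma_xyy = -48/43, Gamma_yxx = -140/1161, Gamma_yxy = 4/129, Gamma_yyy = -16/387
d^2x/dtau^2 = -(Gamma_xxx*(2)^2 + 2*Gamma_xxy*(2)*(-3/2) + Gamma_xyy*(-3/2)^2) = 502/129
d^2y/dtau^2 = -(Gamma_yxx*(2)^2 + 2*Gamma_yxy*(2)*(-3/2) + Gamma_yyy*(-3/2)^2) = 884/1161


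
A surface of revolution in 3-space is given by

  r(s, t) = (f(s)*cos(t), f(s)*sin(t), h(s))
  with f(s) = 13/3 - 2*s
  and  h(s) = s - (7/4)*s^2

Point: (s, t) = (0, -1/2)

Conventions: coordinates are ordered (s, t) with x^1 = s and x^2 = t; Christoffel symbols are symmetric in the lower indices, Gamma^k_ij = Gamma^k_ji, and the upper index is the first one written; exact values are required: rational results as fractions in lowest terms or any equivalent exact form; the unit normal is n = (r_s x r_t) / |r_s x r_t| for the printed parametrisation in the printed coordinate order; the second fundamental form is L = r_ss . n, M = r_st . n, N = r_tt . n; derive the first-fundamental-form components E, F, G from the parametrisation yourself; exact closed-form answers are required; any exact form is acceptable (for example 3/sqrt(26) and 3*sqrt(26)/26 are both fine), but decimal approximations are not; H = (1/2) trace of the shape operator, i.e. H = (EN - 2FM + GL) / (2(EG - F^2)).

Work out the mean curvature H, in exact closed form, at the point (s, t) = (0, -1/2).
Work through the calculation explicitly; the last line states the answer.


f = 13/3, f' = -2, f'' = 0, h' = 1, h'' = -7/2
E = 5, F = 0, G = 169/9; answer radicand W^2 = 5
unnormalised second-form numerators: l = 7, m = 0, n = 13/3; L = l/sqrt(5), and similarly M = m/sqrt(W^2), N = n/sqrt(W^2)
H = (E*n - 2*F*m + G*l) / (2*(EG - F^2)*sqrt(W^2)); E*n - 2*F*m + G*l = 1378/9, EG - F^2 = 845/9, so H = (53/65)/sqrt(5)

Answer: H = 53*sqrt(5)/325


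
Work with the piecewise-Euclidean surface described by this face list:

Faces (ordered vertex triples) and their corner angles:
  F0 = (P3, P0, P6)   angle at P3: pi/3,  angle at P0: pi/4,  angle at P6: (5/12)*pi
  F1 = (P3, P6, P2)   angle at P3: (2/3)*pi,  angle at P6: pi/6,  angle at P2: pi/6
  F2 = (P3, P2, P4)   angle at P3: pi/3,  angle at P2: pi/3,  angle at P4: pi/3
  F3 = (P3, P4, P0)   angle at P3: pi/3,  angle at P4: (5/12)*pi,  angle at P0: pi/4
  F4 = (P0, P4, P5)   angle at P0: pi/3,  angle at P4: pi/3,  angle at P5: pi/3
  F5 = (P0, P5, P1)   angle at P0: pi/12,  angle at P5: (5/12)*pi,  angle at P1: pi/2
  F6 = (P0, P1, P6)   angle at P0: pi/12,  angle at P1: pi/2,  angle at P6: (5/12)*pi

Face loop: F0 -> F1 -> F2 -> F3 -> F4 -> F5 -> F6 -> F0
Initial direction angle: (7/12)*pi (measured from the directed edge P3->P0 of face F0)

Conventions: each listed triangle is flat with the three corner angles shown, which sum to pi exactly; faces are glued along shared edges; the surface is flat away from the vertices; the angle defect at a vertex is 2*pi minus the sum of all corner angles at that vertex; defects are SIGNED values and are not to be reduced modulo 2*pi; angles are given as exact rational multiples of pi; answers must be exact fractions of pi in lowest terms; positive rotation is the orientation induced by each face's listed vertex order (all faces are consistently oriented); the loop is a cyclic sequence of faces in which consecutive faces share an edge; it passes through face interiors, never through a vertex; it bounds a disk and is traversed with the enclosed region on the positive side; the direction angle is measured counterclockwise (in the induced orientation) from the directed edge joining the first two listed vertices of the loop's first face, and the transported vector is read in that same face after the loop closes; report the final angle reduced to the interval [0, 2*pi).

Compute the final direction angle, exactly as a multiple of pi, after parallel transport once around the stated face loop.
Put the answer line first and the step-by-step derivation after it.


Answer: final direction angle = (23/12)*pi

enclosed vertex P0: corner angles sum to pi, defect = 2*pi - pi = pi
enclosed vertex P3: corner angles sum to (5/3)*pi, defect = 2*pi - (5/3)*pi = pi/3
the final direction is the initial angle plus the enclosed defects, taken mod 2*pi in the induced orientation
final angle = (7/12)*pi + (4/3)*pi = (23/12)*pi (mod 2*pi)


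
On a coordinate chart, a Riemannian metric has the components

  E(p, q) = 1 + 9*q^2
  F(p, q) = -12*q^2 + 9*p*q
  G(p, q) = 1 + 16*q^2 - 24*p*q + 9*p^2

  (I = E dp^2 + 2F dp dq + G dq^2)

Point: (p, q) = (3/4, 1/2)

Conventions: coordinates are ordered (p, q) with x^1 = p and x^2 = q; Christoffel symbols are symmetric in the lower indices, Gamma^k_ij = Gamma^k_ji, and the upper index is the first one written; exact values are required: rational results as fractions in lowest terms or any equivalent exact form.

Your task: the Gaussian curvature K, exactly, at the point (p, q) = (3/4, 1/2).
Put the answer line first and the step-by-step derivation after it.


Answer: K = -2304/2809

E = 13/4, F = 3/8, G = 17/16, EG - F^2 = 53/16 at the point
E_p = 0, E_q = 9, F_p = 9/2, F_q = -21/4, G_p = 3/2, G_q = -2
E_qq = 18, F_pq = 9, G_pp = 18
K follows from Brioschi's formula, (det M1 - det M2)/(EG - F^2)^2.
M1 = [[-E_qq/2 + F_pq - G_pp/2, E_p/2, F_p - E_q/2], [F_q - G_p/2, E, F], [G_q/2, F, G]] = [[-9, 0, 0], [-6, 13/4, 3/8], [-1, 3/8, 17/16]]; det M1 = -477/16
M2 = [[0, E_q/2, G_p/2], [E_q/2, E, F], [G_p/2, F, G]] = [[0, 9/2, 3/4], [9/2, 13/4, 3/8], [3/4, 3/8, 17/16]]; det M2 = -333/16
det M1 - det M2 = -9; K = -9 / (53/16)^2 = -2304/2809


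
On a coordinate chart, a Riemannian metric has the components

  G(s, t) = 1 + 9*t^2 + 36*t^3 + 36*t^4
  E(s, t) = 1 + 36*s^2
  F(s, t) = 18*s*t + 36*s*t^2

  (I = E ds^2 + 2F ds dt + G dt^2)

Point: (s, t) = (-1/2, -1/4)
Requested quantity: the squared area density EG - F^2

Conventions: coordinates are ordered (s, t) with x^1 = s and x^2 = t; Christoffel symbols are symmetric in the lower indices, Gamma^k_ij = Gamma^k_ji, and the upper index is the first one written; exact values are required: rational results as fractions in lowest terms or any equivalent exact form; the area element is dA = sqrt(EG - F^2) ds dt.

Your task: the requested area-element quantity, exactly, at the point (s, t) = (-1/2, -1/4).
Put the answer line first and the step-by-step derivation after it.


Answer: EG - F^2 = 649/64

E = 10, F = 9/8, G = 73/64; EG - F^2 = 649/64


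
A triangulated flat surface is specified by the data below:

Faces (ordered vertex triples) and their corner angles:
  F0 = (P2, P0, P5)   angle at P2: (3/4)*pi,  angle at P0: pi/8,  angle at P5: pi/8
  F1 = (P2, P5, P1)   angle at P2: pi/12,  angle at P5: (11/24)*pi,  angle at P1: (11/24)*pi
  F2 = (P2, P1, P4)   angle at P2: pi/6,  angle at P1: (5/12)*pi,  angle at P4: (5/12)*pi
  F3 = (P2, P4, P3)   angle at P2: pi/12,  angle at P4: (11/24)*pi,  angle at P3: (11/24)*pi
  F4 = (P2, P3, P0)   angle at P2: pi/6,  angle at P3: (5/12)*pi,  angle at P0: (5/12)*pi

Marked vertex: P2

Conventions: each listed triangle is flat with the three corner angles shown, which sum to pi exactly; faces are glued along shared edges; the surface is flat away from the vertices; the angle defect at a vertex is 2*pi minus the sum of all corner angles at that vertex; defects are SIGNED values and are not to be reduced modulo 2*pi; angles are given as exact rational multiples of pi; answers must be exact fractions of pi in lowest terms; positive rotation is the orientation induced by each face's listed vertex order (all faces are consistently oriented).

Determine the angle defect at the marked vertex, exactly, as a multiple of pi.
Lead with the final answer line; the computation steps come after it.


Answer: defect(P2) = (3/4)*pi

Sum of corner angles at P2: (5/4)*pi
defect = 2*pi - (5/4)*pi


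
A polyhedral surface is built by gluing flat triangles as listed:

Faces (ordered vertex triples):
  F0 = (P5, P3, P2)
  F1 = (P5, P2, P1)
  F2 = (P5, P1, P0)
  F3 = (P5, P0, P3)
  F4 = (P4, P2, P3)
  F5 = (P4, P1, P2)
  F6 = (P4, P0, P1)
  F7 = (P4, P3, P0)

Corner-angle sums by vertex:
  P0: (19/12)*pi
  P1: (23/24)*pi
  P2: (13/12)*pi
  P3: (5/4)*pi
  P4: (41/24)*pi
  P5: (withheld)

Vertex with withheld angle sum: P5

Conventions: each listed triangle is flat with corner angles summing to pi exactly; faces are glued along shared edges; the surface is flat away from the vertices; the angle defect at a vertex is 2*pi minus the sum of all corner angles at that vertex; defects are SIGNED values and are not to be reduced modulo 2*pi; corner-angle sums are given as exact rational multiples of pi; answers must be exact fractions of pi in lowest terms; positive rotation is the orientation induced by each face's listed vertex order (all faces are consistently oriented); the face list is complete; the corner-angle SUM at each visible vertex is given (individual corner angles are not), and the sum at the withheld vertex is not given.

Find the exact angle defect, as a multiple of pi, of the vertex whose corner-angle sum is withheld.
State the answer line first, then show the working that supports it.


Answer: defect(P5) = (7/12)*pi

V = 6, E = 12, F = 8; chi = V - E + F = 2
Gauss-Bonnet: total defect = 2*pi*chi = 4*pi; visible defects sum to (41/12)*pi
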